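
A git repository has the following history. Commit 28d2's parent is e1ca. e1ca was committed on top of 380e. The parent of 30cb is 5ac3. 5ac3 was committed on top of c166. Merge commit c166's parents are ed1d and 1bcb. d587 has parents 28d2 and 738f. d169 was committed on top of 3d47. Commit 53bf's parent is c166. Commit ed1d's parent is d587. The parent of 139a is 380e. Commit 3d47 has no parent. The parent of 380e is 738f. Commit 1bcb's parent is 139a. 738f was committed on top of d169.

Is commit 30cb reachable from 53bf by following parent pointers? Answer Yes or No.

Ancestors of 53bf: {139a, 1bcb, 28d2, 380e, 3d47, 53bf, 738f, c166, d169, d587, e1ca, ed1d}.
30cb is not in that set, so it is not an ancestor of 53bf.

No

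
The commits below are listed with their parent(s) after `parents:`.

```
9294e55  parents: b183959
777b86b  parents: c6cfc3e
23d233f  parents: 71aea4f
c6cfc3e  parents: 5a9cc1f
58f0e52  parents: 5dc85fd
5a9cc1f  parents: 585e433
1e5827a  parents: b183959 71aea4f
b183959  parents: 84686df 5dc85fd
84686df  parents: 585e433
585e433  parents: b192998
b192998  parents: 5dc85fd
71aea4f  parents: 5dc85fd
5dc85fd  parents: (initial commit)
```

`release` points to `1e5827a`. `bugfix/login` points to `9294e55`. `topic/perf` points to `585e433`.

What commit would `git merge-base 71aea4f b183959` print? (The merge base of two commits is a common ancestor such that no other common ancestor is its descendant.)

5dc85fd

Ancestors of 71aea4f: {5dc85fd, 71aea4f}.
Ancestors of b183959: {585e433, 5dc85fd, 84686df, b183959, b192998}.
Common ancestors: {5dc85fd}.
The only common ancestor is 5dc85fd, so it is the merge base.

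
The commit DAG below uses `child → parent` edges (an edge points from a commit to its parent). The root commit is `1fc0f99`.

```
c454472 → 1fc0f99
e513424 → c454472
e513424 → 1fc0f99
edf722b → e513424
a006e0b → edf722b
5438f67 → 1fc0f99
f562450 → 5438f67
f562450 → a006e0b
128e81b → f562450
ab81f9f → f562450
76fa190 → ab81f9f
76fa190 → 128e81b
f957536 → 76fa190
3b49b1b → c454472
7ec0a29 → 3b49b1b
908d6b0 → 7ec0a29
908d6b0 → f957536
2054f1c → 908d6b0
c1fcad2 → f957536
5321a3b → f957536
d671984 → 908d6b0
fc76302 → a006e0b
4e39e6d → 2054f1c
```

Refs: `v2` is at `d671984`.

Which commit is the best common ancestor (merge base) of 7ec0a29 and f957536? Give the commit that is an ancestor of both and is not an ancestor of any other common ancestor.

Ancestors of 7ec0a29: {1fc0f99, 3b49b1b, 7ec0a29, c454472}.
Ancestors of f957536: {128e81b, 1fc0f99, 5438f67, 76fa190, a006e0b, ab81f9f, c454472, e513424, edf722b, f562450, f957536}.
Common ancestors: {1fc0f99, c454472}.
Among these, c454472 is not an ancestor of any other common ancestor — it is the merge base.

c454472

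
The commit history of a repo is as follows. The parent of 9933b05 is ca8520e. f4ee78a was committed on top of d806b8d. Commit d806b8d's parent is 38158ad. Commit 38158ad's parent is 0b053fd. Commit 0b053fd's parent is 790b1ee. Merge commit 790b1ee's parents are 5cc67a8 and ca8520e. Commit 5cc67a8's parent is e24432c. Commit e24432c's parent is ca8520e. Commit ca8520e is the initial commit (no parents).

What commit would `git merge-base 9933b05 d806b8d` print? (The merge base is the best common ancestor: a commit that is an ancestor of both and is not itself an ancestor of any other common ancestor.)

ca8520e

Ancestors of 9933b05: {9933b05, ca8520e}.
Ancestors of d806b8d: {0b053fd, 38158ad, 5cc67a8, 790b1ee, ca8520e, d806b8d, e24432c}.
Common ancestors: {ca8520e}.
The only common ancestor is ca8520e, so it is the merge base.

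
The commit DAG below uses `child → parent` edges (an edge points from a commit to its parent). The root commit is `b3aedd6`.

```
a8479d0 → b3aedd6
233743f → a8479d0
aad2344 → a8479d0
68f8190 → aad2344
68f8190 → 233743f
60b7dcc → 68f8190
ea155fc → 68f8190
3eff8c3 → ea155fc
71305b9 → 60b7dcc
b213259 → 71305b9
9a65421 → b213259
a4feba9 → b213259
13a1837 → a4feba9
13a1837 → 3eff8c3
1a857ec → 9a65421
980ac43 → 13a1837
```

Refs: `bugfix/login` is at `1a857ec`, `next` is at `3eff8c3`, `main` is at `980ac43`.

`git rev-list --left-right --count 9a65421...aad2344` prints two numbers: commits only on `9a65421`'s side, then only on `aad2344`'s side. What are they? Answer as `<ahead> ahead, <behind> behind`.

6 ahead, 0 behind

Reachable from 9a65421: {233743f, 60b7dcc, 68f8190, 71305b9, 9a65421, a8479d0, aad2344, b213259, b3aedd6}.
Reachable from aad2344: {a8479d0, aad2344, b3aedd6}.
Only in 9a65421's history (ahead): {233743f, 60b7dcc, 68f8190, 71305b9, 9a65421, b213259} — 6.
Only in aad2344's history (behind): {} — 0.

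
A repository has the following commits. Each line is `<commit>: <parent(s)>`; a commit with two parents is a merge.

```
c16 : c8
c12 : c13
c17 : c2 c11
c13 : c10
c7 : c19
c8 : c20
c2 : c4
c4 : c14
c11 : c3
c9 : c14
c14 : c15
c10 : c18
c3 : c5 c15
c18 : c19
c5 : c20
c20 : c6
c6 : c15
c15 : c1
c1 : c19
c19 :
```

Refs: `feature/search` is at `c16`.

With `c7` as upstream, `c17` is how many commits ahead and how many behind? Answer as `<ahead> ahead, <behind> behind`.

11 ahead, 1 behind

Reachable from c17: {c1, c11, c14, c15, c17, c19, c2, c20, c3, c4, c5, c6}.
Reachable from c7: {c19, c7}.
Only in c17's history (ahead): {c1, c11, c14, c15, c17, c2, c20, c3, c4, c5, c6} — 11.
Only in c7's history (behind): {c7} — 1.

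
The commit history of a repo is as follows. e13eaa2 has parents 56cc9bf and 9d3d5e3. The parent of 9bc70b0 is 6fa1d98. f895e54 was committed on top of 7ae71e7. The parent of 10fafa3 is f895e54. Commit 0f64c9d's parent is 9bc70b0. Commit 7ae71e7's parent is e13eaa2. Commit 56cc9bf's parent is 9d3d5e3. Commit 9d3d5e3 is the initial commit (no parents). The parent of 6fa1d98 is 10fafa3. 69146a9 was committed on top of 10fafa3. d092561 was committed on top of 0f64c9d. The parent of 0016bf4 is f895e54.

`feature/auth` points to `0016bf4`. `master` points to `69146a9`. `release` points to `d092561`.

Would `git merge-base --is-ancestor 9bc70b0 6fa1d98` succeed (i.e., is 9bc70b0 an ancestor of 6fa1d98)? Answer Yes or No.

Ancestors of 6fa1d98: {10fafa3, 56cc9bf, 6fa1d98, 7ae71e7, 9d3d5e3, e13eaa2, f895e54}.
9bc70b0 is not in that set, so it is not an ancestor of 6fa1d98.

No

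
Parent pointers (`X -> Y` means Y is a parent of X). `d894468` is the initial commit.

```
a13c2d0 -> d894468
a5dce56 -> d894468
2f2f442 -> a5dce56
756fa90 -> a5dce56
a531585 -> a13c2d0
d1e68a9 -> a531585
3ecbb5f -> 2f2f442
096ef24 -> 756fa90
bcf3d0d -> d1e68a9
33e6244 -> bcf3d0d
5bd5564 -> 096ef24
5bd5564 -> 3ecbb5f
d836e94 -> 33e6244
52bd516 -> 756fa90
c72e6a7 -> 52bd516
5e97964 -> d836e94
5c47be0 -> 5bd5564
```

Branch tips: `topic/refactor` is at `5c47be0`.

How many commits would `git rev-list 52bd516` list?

4

Walking parent pointers from 52bd516: reachable set = {52bd516, 756fa90, a5dce56, d894468}.
That is 4 commits.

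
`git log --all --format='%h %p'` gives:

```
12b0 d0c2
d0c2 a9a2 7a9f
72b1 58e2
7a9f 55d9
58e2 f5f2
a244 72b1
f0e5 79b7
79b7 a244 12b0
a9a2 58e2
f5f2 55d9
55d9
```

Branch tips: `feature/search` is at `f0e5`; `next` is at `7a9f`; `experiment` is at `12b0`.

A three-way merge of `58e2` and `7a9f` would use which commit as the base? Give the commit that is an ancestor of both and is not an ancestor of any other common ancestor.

Ancestors of 58e2: {55d9, 58e2, f5f2}.
Ancestors of 7a9f: {55d9, 7a9f}.
Common ancestors: {55d9}.
The only common ancestor is 55d9, so it is the merge base.

55d9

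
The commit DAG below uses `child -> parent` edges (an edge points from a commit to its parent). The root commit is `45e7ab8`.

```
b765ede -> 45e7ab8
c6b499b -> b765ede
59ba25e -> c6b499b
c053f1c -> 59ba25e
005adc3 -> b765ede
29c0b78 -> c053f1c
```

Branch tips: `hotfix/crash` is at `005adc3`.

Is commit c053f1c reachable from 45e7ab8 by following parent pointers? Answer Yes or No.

Ancestors of 45e7ab8: {45e7ab8}.
c053f1c is not in that set, so it is not an ancestor of 45e7ab8.

No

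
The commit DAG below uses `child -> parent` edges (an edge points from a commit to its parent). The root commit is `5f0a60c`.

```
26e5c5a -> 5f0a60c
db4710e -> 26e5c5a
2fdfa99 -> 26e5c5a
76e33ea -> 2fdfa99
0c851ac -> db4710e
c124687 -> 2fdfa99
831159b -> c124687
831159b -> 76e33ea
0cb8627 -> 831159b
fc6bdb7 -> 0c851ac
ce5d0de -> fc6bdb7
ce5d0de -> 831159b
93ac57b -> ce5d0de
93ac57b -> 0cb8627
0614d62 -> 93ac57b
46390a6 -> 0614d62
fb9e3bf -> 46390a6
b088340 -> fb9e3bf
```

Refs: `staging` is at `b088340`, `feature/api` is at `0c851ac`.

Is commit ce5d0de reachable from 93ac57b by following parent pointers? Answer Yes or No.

Ancestors of 93ac57b (commits reachable by following parents): {0c851ac, 0cb8627, 26e5c5a, 2fdfa99, 5f0a60c, 76e33ea, 831159b, 93ac57b, c124687, ce5d0de, db4710e, fc6bdb7}.
ce5d0de is in that set, so it is an ancestor of 93ac57b.

Yes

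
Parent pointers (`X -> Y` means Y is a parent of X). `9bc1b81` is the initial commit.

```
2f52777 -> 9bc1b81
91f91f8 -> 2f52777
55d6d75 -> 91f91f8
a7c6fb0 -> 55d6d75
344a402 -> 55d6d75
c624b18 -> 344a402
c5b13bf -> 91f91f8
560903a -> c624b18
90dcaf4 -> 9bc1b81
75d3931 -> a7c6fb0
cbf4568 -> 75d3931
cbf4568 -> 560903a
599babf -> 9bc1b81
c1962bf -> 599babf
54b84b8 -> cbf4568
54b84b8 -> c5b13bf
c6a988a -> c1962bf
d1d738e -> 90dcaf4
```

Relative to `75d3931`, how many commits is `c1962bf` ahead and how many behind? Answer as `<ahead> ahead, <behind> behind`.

2 ahead, 5 behind

Reachable from c1962bf: {599babf, 9bc1b81, c1962bf}.
Reachable from 75d3931: {2f52777, 55d6d75, 75d3931, 91f91f8, 9bc1b81, a7c6fb0}.
Only in c1962bf's history (ahead): {599babf, c1962bf} — 2.
Only in 75d3931's history (behind): {2f52777, 55d6d75, 75d3931, 91f91f8, a7c6fb0} — 5.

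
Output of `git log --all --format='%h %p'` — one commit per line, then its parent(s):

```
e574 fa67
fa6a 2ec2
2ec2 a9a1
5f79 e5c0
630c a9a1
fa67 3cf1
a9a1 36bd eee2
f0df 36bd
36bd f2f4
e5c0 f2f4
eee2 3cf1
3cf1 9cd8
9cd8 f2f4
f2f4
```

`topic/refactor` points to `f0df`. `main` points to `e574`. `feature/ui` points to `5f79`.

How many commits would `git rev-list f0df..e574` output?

4

Reachable from e574: {3cf1, 9cd8, e574, f2f4, fa67}.
Reachable from f0df: {36bd, f0df, f2f4}.
In e574's history but not f0df's: {3cf1, 9cd8, e574, fa67} — 4 commits.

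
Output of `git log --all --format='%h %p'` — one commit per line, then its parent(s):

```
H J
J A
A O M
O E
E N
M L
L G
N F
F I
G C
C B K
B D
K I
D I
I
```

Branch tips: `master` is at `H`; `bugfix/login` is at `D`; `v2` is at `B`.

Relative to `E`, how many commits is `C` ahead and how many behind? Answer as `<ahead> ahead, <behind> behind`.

4 ahead, 3 behind

Reachable from C: {B, C, D, I, K}.
Reachable from E: {E, F, I, N}.
Only in C's history (ahead): {B, C, D, K} — 4.
Only in E's history (behind): {E, F, N} — 3.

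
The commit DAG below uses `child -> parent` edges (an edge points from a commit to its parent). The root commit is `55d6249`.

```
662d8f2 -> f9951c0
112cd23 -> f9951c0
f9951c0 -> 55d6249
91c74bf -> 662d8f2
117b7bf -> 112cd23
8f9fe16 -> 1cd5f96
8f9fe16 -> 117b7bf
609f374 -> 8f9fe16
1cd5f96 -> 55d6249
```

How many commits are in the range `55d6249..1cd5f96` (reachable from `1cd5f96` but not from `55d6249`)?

1

Reachable from 1cd5f96: {1cd5f96, 55d6249}.
Reachable from 55d6249: {55d6249}.
In 1cd5f96's history but not 55d6249's: {1cd5f96} — 1 commit.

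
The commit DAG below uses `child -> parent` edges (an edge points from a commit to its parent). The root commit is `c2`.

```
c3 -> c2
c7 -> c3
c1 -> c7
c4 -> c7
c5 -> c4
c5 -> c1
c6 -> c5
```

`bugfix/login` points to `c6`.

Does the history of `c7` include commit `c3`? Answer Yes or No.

Ancestors of c7 (commits reachable by following parents): {c2, c3, c7}.
c3 is in that set, so it is an ancestor of c7.

Yes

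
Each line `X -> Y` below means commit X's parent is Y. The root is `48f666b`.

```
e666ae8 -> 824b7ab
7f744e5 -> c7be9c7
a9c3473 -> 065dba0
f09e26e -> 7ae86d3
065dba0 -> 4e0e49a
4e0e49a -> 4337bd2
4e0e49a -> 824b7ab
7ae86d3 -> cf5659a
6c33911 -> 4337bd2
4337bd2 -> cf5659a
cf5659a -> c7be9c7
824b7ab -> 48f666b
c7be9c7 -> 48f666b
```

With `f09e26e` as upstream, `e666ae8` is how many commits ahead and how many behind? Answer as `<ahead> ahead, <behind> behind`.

Reachable from e666ae8: {48f666b, 824b7ab, e666ae8}.
Reachable from f09e26e: {48f666b, 7ae86d3, c7be9c7, cf5659a, f09e26e}.
Only in e666ae8's history (ahead): {824b7ab, e666ae8} — 2.
Only in f09e26e's history (behind): {7ae86d3, c7be9c7, cf5659a, f09e26e} — 4.

2 ahead, 4 behind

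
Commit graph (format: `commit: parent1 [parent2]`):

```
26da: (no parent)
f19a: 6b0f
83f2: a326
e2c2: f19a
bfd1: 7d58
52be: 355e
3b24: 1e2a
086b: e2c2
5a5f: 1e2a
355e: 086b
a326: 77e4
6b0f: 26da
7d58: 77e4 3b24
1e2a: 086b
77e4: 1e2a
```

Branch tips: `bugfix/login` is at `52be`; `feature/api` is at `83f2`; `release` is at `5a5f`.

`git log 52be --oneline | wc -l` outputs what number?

Walking parent pointers from 52be: reachable set = {086b, 26da, 355e, 52be, 6b0f, e2c2, f19a}.
That is 7 commits.

7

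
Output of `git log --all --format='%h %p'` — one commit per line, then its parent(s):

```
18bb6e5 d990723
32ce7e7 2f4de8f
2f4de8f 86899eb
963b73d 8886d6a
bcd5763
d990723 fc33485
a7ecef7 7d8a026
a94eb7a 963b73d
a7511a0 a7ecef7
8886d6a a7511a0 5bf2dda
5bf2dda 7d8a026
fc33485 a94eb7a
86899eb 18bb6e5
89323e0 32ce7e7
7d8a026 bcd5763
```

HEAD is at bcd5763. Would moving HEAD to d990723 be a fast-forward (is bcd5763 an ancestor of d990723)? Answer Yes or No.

A fast-forward from bcd5763 to d990723 is possible iff bcd5763 is an ancestor of d990723.
Ancestors of d990723: {5bf2dda, 7d8a026, 8886d6a, 963b73d, a7511a0, a7ecef7, a94eb7a, bcd5763, d990723, fc33485}.
bcd5763 is among them, so fast-forward is possible.

Yes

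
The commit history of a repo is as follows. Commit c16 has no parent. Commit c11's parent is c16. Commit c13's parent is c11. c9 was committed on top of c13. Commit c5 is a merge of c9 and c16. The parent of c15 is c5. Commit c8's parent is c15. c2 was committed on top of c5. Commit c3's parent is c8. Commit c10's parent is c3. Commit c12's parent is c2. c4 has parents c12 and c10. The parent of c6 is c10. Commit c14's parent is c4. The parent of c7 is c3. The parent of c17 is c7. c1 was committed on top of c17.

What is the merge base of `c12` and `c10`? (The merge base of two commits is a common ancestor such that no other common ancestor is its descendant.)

Ancestors of c12: {c11, c12, c13, c16, c2, c5, c9}.
Ancestors of c10: {c10, c11, c13, c15, c16, c3, c5, c8, c9}.
Common ancestors: {c11, c13, c16, c5, c9}.
Among these, c5 is not an ancestor of any other common ancestor — it is the merge base.

c5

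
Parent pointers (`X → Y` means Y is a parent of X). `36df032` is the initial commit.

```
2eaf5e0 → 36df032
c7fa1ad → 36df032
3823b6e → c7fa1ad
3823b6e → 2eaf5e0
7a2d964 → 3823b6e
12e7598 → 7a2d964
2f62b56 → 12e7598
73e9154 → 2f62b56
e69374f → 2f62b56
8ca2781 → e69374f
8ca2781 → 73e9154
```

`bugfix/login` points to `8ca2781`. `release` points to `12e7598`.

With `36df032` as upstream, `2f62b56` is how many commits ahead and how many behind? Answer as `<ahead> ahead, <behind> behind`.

Reachable from 2f62b56: {12e7598, 2eaf5e0, 2f62b56, 36df032, 3823b6e, 7a2d964, c7fa1ad}.
Reachable from 36df032: {36df032}.
Only in 2f62b56's history (ahead): {12e7598, 2eaf5e0, 2f62b56, 3823b6e, 7a2d964, c7fa1ad} — 6.
Only in 36df032's history (behind): {} — 0.

6 ahead, 0 behind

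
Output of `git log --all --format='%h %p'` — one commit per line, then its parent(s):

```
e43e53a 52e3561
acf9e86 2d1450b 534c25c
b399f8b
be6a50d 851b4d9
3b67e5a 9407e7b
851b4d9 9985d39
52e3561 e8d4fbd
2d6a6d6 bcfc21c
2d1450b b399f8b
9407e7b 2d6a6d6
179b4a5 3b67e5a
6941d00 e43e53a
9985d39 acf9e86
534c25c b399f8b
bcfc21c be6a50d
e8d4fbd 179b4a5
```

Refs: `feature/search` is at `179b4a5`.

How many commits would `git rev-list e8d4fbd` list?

Walking parent pointers from e8d4fbd: reachable set = {179b4a5, 2d1450b, 2d6a6d6, 3b67e5a, 534c25c, 851b4d9, 9407e7b, 9985d39, acf9e86, b399f8b, bcfc21c, be6a50d, e8d4fbd}.
That is 13 commits.

13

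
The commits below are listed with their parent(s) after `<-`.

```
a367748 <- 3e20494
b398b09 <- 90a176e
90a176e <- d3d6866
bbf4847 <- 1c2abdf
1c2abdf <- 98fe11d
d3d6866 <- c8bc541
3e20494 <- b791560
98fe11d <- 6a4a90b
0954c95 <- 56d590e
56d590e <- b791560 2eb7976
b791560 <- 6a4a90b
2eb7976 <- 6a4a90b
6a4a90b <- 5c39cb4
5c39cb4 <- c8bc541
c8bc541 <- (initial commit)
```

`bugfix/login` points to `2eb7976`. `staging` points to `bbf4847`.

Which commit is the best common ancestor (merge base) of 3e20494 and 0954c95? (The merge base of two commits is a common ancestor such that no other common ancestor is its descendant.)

Ancestors of 3e20494: {3e20494, 5c39cb4, 6a4a90b, b791560, c8bc541}.
Ancestors of 0954c95: {0954c95, 2eb7976, 56d590e, 5c39cb4, 6a4a90b, b791560, c8bc541}.
Common ancestors: {5c39cb4, 6a4a90b, b791560, c8bc541}.
Among these, b791560 is not an ancestor of any other common ancestor — it is the merge base.

b791560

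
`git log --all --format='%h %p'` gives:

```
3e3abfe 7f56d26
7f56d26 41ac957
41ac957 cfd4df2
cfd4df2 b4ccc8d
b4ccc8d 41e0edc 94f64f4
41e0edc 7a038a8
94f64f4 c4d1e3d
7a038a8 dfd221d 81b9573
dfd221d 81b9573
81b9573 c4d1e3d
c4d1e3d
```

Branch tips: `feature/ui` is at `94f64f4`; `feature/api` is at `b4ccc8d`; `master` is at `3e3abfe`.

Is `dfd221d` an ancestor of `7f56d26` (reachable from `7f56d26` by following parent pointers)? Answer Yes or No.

Ancestors of 7f56d26 (commits reachable by following parents): {41ac957, 41e0edc, 7a038a8, 7f56d26, 81b9573, 94f64f4, b4ccc8d, c4d1e3d, cfd4df2, dfd221d}.
dfd221d is in that set, so it is an ancestor of 7f56d26.

Yes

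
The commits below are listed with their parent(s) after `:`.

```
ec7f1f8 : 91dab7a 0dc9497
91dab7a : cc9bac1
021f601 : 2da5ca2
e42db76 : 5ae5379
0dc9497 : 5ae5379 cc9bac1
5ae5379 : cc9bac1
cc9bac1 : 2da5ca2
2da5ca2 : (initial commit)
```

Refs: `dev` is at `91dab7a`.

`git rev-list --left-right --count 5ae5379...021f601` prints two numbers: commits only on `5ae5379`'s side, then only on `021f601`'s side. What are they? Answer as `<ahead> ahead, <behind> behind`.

2 ahead, 1 behind

Reachable from 5ae5379: {2da5ca2, 5ae5379, cc9bac1}.
Reachable from 021f601: {021f601, 2da5ca2}.
Only in 5ae5379's history (ahead): {5ae5379, cc9bac1} — 2.
Only in 021f601's history (behind): {021f601} — 1.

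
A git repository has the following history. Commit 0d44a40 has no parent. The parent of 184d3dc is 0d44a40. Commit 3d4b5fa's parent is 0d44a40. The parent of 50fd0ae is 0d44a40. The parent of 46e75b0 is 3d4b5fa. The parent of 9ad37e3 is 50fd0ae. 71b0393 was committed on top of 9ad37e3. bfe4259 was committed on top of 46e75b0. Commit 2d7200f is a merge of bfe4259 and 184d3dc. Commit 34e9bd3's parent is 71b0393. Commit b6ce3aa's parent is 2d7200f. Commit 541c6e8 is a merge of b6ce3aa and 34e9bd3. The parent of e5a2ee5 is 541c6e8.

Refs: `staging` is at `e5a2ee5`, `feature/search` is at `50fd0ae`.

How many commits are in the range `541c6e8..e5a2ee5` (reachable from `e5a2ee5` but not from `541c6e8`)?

Reachable from e5a2ee5: {0d44a40, 184d3dc, 2d7200f, 34e9bd3, 3d4b5fa, 46e75b0, 50fd0ae, 541c6e8, 71b0393, 9ad37e3, b6ce3aa, bfe4259, e5a2ee5}.
Reachable from 541c6e8: {0d44a40, 184d3dc, 2d7200f, 34e9bd3, 3d4b5fa, 46e75b0, 50fd0ae, 541c6e8, 71b0393, 9ad37e3, b6ce3aa, bfe4259}.
In e5a2ee5's history but not 541c6e8's: {e5a2ee5} — 1 commit.

1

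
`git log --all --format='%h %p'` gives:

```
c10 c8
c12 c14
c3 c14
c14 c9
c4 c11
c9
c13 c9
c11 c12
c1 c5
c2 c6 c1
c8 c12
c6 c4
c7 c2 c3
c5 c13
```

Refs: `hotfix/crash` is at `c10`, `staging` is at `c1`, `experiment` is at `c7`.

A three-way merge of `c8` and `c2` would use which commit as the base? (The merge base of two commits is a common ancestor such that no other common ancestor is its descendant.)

c12

Ancestors of c8: {c12, c14, c8, c9}.
Ancestors of c2: {c1, c11, c12, c13, c14, c2, c4, c5, c6, c9}.
Common ancestors: {c12, c14, c9}.
Among these, c12 is not an ancestor of any other common ancestor — it is the merge base.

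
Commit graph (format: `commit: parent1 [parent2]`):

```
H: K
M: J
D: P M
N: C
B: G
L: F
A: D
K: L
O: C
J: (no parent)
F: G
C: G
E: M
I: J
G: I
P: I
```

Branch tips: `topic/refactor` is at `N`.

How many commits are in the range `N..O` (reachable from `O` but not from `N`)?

1

Reachable from O: {C, G, I, J, O}.
Reachable from N: {C, G, I, J, N}.
In O's history but not N's: {O} — 1 commit.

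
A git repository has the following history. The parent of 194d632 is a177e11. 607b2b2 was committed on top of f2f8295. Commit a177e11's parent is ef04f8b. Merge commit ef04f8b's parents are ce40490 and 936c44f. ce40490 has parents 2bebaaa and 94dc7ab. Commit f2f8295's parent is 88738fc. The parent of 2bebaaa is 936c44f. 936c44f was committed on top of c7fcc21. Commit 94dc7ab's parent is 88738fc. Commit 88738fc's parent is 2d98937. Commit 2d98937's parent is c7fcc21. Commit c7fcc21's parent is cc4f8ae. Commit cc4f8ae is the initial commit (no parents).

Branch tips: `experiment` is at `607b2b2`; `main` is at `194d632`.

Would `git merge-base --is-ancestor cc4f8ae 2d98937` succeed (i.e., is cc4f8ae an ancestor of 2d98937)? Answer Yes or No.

Yes

Ancestors of 2d98937 (commits reachable by following parents): {2d98937, c7fcc21, cc4f8ae}.
cc4f8ae is in that set, so it is an ancestor of 2d98937.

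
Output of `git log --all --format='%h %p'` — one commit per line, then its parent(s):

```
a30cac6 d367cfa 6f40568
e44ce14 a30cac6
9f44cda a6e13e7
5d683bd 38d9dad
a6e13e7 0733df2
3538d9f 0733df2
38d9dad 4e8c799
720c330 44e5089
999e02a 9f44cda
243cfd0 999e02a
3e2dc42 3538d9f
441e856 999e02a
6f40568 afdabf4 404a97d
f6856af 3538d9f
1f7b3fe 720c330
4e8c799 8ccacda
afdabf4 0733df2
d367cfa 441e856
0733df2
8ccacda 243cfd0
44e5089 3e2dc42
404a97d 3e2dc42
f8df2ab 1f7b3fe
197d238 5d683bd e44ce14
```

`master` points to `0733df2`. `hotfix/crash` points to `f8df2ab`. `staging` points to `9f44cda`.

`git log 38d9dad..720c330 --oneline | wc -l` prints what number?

4

Reachable from 720c330: {0733df2, 3538d9f, 3e2dc42, 44e5089, 720c330}.
Reachable from 38d9dad: {0733df2, 243cfd0, 38d9dad, 4e8c799, 8ccacda, 999e02a, 9f44cda, a6e13e7}.
In 720c330's history but not 38d9dad's: {3538d9f, 3e2dc42, 44e5089, 720c330} — 4 commits.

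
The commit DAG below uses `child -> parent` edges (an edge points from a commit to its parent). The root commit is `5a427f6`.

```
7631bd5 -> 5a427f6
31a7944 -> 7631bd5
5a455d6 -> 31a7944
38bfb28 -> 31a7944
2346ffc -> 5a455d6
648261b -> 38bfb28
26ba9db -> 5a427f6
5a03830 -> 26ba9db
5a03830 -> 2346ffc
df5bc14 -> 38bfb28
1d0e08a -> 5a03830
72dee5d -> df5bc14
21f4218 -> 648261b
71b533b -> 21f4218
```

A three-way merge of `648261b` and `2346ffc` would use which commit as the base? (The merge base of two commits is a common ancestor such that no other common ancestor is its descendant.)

31a7944

Ancestors of 648261b: {31a7944, 38bfb28, 5a427f6, 648261b, 7631bd5}.
Ancestors of 2346ffc: {2346ffc, 31a7944, 5a427f6, 5a455d6, 7631bd5}.
Common ancestors: {31a7944, 5a427f6, 7631bd5}.
Among these, 31a7944 is not an ancestor of any other common ancestor — it is the merge base.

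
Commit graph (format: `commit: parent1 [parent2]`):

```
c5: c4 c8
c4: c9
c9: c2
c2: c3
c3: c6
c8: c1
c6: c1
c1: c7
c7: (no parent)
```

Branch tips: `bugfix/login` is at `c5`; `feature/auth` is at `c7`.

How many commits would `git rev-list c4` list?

7

Walking parent pointers from c4: reachable set = {c1, c2, c3, c4, c6, c7, c9}.
That is 7 commits.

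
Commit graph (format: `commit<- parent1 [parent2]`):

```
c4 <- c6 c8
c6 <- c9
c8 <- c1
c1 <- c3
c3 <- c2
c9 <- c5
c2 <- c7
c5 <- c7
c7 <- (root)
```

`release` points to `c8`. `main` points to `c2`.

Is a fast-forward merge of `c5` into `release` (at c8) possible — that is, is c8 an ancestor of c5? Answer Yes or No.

A fast-forward from c8 to c5 is possible iff c8 is an ancestor of c5.
Ancestors of c5: {c5, c7}.
c8 is not among them, so fast-forward is not possible.

No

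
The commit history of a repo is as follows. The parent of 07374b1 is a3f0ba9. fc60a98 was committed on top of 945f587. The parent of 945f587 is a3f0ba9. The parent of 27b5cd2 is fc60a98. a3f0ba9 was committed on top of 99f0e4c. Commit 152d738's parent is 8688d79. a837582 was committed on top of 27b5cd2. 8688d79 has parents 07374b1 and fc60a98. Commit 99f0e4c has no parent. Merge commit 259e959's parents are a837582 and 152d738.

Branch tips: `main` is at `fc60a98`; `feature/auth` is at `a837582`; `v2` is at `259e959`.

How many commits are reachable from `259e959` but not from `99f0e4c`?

Reachable from 259e959: {07374b1, 152d738, 259e959, 27b5cd2, 8688d79, 945f587, 99f0e4c, a3f0ba9, a837582, fc60a98}.
Reachable from 99f0e4c: {99f0e4c}.
In 259e959's history but not 99f0e4c's: {07374b1, 152d738, 259e959, 27b5cd2, 8688d79, 945f587, a3f0ba9, a837582, fc60a98} — 9 commits.

9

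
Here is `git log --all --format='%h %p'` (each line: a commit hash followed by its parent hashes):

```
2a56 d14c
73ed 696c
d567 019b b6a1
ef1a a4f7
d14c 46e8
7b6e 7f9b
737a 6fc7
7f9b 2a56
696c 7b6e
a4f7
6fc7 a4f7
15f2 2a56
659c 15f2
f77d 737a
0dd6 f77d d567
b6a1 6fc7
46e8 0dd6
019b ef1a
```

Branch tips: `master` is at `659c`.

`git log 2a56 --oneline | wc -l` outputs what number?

12

Walking parent pointers from 2a56: reachable set = {019b, 0dd6, 2a56, 46e8, 6fc7, 737a, a4f7, b6a1, d14c, d567, ef1a, f77d}.
That is 12 commits.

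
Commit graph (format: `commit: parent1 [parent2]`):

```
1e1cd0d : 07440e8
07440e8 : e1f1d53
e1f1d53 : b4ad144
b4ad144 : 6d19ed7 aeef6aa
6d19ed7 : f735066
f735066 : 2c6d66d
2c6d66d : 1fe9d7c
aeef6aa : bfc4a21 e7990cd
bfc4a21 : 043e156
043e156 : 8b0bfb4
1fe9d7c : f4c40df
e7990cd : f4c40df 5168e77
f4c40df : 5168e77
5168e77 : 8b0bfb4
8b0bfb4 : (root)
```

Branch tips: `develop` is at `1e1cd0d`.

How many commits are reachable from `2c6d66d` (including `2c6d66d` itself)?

5

Walking parent pointers from 2c6d66d: reachable set = {1fe9d7c, 2c6d66d, 5168e77, 8b0bfb4, f4c40df}.
That is 5 commits.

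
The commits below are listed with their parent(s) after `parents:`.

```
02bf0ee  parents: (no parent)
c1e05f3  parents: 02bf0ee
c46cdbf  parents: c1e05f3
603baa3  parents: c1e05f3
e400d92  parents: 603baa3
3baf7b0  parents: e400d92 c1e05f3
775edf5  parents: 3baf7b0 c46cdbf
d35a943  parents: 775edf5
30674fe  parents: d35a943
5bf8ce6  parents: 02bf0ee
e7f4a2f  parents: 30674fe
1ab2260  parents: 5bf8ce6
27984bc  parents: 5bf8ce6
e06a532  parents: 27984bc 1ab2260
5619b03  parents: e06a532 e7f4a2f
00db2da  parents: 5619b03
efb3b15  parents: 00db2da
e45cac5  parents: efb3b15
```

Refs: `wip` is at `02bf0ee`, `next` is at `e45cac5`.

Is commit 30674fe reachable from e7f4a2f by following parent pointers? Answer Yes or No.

Yes

Ancestors of e7f4a2f (commits reachable by following parents): {02bf0ee, 30674fe, 3baf7b0, 603baa3, 775edf5, c1e05f3, c46cdbf, d35a943, e400d92, e7f4a2f}.
30674fe is in that set, so it is an ancestor of e7f4a2f.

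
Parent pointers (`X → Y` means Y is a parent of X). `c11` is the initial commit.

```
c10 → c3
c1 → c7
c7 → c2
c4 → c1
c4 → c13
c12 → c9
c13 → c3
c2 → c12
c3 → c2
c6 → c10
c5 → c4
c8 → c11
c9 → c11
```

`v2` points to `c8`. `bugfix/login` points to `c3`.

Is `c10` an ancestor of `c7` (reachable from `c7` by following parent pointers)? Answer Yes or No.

No

Ancestors of c7: {c11, c12, c2, c7, c9}.
c10 is not in that set, so it is not an ancestor of c7.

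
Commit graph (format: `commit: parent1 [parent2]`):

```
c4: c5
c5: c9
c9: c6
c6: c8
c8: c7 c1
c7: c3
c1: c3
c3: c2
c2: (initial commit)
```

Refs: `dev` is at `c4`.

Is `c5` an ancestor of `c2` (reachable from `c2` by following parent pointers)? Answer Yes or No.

No

Ancestors of c2: {c2}.
c5 is not in that set, so it is not an ancestor of c2.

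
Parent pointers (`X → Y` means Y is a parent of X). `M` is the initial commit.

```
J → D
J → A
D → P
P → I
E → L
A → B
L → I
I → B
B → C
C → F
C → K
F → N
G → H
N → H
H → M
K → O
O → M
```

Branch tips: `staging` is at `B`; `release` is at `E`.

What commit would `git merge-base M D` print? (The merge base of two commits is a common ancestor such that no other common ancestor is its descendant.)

M

Ancestors of M: {M}.
Ancestors of D: {B, C, D, F, H, I, K, M, N, O, P}.
Common ancestors: {M}.
The only common ancestor is M, so it is the merge base.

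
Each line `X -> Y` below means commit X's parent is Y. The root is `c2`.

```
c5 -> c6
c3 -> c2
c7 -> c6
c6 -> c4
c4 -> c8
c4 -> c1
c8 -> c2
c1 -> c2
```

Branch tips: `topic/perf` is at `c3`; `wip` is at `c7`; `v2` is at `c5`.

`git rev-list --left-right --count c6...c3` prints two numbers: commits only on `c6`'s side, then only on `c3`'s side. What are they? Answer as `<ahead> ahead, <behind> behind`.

4 ahead, 1 behind

Reachable from c6: {c1, c2, c4, c6, c8}.
Reachable from c3: {c2, c3}.
Only in c6's history (ahead): {c1, c4, c6, c8} — 4.
Only in c3's history (behind): {c3} — 1.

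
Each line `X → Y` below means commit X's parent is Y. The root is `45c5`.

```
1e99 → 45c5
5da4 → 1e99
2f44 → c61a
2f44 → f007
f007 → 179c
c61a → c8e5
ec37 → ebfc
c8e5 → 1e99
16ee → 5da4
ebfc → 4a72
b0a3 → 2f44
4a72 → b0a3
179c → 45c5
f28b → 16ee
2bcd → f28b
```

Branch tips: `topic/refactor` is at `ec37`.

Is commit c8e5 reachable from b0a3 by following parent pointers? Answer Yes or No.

Yes

Ancestors of b0a3 (commits reachable by following parents): {179c, 1e99, 2f44, 45c5, b0a3, c61a, c8e5, f007}.
c8e5 is in that set, so it is an ancestor of b0a3.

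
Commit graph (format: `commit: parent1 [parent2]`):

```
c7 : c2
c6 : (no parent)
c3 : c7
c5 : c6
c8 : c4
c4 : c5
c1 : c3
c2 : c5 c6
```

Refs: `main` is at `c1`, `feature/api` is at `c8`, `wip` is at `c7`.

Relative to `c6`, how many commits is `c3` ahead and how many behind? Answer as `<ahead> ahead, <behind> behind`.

4 ahead, 0 behind

Reachable from c3: {c2, c3, c5, c6, c7}.
Reachable from c6: {c6}.
Only in c3's history (ahead): {c2, c3, c5, c7} — 4.
Only in c6's history (behind): {} — 0.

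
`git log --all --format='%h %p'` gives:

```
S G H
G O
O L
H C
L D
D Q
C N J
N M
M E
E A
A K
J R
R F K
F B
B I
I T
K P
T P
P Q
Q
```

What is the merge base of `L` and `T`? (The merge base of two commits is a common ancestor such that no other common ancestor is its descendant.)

Q

Ancestors of L: {D, L, Q}.
Ancestors of T: {P, Q, T}.
Common ancestors: {Q}.
The only common ancestor is Q, so it is the merge base.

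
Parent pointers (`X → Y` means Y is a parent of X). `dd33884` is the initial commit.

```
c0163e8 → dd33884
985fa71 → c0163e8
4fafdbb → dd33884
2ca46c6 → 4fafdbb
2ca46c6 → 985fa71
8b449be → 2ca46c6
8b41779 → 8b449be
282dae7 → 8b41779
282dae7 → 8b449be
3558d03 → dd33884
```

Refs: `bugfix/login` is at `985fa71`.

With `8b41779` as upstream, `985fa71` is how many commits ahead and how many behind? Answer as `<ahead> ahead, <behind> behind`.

0 ahead, 4 behind

Reachable from 985fa71: {985fa71, c0163e8, dd33884}.
Reachable from 8b41779: {2ca46c6, 4fafdbb, 8b41779, 8b449be, 985fa71, c0163e8, dd33884}.
Only in 985fa71's history (ahead): {} — 0.
Only in 8b41779's history (behind): {2ca46c6, 4fafdbb, 8b41779, 8b449be} — 4.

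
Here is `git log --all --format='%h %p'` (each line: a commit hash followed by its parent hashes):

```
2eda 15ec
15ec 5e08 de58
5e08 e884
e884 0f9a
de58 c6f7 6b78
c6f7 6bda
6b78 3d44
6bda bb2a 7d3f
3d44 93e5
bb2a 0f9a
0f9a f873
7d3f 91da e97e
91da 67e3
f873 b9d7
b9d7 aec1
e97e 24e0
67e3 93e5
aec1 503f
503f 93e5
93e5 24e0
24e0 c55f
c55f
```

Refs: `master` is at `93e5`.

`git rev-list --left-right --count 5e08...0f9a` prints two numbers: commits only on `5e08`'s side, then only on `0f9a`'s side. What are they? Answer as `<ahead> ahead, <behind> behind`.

Reachable from 5e08: {0f9a, 24e0, 503f, 5e08, 93e5, aec1, b9d7, c55f, e884, f873}.
Reachable from 0f9a: {0f9a, 24e0, 503f, 93e5, aec1, b9d7, c55f, f873}.
Only in 5e08's history (ahead): {5e08, e884} — 2.
Only in 0f9a's history (behind): {} — 0.

2 ahead, 0 behind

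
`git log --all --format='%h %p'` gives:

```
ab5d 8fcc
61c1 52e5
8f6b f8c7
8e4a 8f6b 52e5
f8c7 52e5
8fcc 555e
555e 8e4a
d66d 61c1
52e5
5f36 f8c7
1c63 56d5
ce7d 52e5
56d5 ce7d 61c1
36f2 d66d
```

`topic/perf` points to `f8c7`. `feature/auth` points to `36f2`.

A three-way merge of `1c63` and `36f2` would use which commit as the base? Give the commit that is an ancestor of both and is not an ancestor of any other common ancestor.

Ancestors of 1c63: {1c63, 52e5, 56d5, 61c1, ce7d}.
Ancestors of 36f2: {36f2, 52e5, 61c1, d66d}.
Common ancestors: {52e5, 61c1}.
Among these, 61c1 is not an ancestor of any other common ancestor — it is the merge base.

61c1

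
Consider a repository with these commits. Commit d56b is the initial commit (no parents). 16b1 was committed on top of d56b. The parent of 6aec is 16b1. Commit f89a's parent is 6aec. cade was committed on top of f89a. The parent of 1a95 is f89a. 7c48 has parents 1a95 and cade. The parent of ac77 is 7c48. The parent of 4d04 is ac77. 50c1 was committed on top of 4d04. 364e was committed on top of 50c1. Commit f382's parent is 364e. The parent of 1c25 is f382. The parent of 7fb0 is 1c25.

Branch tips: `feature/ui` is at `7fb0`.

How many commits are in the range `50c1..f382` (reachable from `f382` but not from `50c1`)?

2

Reachable from f382: {16b1, 1a95, 364e, 4d04, 50c1, 6aec, 7c48, ac77, cade, d56b, f382, f89a}.
Reachable from 50c1: {16b1, 1a95, 4d04, 50c1, 6aec, 7c48, ac77, cade, d56b, f89a}.
In f382's history but not 50c1's: {364e, f382} — 2 commits.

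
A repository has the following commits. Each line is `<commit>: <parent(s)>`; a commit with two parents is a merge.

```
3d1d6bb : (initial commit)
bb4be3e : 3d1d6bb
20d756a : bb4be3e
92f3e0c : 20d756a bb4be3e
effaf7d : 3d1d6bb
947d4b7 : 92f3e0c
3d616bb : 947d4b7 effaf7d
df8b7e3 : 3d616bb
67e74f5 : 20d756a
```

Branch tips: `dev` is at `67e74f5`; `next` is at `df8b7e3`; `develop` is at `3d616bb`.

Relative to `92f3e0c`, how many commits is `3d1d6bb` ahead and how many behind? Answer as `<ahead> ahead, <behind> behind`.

Reachable from 3d1d6bb: {3d1d6bb}.
Reachable from 92f3e0c: {20d756a, 3d1d6bb, 92f3e0c, bb4be3e}.
Only in 3d1d6bb's history (ahead): {} — 0.
Only in 92f3e0c's history (behind): {20d756a, 92f3e0c, bb4be3e} — 3.

0 ahead, 3 behind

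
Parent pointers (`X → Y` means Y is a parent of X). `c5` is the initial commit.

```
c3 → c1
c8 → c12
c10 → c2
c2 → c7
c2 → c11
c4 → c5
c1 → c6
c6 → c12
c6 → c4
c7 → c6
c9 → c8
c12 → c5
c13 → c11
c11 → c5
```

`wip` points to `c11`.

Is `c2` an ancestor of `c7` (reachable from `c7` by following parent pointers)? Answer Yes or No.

Ancestors of c7: {c12, c4, c5, c6, c7}.
c2 is not in that set, so it is not an ancestor of c7.

No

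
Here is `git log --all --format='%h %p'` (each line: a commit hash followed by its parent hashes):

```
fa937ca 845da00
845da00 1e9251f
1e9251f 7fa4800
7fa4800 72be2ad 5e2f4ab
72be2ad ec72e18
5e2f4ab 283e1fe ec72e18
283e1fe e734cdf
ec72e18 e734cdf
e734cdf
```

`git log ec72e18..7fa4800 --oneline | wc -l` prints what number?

4

Reachable from 7fa4800: {283e1fe, 5e2f4ab, 72be2ad, 7fa4800, e734cdf, ec72e18}.
Reachable from ec72e18: {e734cdf, ec72e18}.
In 7fa4800's history but not ec72e18's: {283e1fe, 5e2f4ab, 72be2ad, 7fa4800} — 4 commits.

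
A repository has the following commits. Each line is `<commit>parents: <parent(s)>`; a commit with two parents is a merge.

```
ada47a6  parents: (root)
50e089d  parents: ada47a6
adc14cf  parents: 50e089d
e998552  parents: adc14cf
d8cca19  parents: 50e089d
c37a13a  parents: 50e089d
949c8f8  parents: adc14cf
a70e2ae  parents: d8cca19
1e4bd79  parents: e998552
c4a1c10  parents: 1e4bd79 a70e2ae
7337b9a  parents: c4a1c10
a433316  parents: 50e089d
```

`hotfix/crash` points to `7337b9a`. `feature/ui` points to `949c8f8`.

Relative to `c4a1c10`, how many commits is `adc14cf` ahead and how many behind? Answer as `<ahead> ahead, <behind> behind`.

0 ahead, 5 behind

Reachable from adc14cf: {50e089d, ada47a6, adc14cf}.
Reachable from c4a1c10: {1e4bd79, 50e089d, a70e2ae, ada47a6, adc14cf, c4a1c10, d8cca19, e998552}.
Only in adc14cf's history (ahead): {} — 0.
Only in c4a1c10's history (behind): {1e4bd79, a70e2ae, c4a1c10, d8cca19, e998552} — 5.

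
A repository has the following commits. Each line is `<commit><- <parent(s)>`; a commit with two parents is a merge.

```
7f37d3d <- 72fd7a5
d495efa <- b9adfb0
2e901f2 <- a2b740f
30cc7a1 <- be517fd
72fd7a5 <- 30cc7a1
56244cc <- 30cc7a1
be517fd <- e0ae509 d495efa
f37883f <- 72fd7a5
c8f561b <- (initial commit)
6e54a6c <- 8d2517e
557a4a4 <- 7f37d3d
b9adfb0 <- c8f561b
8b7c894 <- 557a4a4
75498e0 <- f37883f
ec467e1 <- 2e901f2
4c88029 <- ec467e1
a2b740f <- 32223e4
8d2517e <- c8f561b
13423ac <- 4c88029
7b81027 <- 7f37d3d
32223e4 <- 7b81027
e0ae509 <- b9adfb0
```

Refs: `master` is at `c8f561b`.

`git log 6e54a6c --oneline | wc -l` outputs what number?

Walking parent pointers from 6e54a6c: reachable set = {6e54a6c, 8d2517e, c8f561b}.
That is 3 commits.

3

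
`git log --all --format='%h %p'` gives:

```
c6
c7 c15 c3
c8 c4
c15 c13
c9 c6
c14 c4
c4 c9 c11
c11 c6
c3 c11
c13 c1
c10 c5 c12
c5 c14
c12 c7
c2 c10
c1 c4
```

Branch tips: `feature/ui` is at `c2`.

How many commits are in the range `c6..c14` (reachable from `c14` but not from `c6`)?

Reachable from c14: {c11, c14, c4, c6, c9}.
Reachable from c6: {c6}.
In c14's history but not c6's: {c11, c14, c4, c9} — 4 commits.

4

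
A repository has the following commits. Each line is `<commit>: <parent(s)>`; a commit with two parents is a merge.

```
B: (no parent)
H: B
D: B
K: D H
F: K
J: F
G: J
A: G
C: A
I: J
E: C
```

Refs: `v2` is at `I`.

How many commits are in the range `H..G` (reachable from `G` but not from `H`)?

5

Reachable from G: {B, D, F, G, H, J, K}.
Reachable from H: {B, H}.
In G's history but not H's: {D, F, G, J, K} — 5 commits.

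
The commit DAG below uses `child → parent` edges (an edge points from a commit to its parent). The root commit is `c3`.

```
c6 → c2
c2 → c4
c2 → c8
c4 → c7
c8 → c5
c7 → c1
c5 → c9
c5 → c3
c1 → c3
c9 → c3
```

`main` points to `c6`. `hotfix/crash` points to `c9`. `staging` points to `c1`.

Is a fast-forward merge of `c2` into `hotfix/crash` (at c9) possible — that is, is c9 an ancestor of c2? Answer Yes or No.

Yes

A fast-forward from c9 to c2 is possible iff c9 is an ancestor of c2.
Ancestors of c2: {c1, c2, c3, c4, c5, c7, c8, c9}.
c9 is among them, so fast-forward is possible.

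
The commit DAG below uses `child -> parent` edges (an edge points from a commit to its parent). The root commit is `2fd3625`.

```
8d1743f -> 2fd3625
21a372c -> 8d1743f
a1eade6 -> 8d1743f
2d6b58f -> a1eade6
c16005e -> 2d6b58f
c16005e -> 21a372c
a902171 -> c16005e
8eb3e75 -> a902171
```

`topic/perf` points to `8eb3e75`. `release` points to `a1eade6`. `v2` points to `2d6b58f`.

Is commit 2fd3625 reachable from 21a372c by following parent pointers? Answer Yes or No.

Yes

Ancestors of 21a372c (commits reachable by following parents): {21a372c, 2fd3625, 8d1743f}.
2fd3625 is in that set, so it is an ancestor of 21a372c.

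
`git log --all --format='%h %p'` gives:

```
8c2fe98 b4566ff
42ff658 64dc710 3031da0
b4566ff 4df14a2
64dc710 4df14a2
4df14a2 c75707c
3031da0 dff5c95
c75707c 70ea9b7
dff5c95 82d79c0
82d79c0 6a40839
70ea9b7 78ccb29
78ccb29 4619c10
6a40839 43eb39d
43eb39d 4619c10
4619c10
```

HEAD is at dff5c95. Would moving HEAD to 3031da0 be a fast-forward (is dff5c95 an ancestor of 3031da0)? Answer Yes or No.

Yes

A fast-forward from dff5c95 to 3031da0 is possible iff dff5c95 is an ancestor of 3031da0.
Ancestors of 3031da0: {3031da0, 43eb39d, 4619c10, 6a40839, 82d79c0, dff5c95}.
dff5c95 is among them, so fast-forward is possible.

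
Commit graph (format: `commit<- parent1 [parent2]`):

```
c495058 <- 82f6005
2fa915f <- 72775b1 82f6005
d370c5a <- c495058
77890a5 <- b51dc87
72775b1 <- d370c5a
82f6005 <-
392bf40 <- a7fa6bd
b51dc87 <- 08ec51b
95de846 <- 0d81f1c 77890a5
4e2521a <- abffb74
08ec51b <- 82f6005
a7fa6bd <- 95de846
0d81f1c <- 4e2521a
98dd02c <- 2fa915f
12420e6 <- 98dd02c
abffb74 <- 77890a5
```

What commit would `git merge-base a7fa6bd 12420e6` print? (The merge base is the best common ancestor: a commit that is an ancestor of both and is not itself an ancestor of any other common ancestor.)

Ancestors of a7fa6bd: {08ec51b, 0d81f1c, 4e2521a, 77890a5, 82f6005, 95de846, a7fa6bd, abffb74, b51dc87}.
Ancestors of 12420e6: {12420e6, 2fa915f, 72775b1, 82f6005, 98dd02c, c495058, d370c5a}.
Common ancestors: {82f6005}.
The only common ancestor is 82f6005, so it is the merge base.

82f6005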